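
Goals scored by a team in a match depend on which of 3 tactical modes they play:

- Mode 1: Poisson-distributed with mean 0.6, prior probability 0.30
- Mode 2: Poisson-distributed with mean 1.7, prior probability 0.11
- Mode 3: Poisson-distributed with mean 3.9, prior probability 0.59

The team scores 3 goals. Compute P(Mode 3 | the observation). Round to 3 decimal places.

Apply Bayes' rule: the posterior for each component is proportional to its prior times its likelihood at x.
Poisson probabilities:
  L_1 = 0.0197572
  L_2 = 0.149587
  L_3 = 0.200122
Prior × likelihood for each component:
  π_1·L_1 = 0.30 × 0.0197572 = 0.00592717
  π_2·L_2 = 0.11 × 0.149587 = 0.0164546
  π_3·L_3 = 0.59 × 0.200122 = 0.118072
Denominator: 0.00592717 + 0.0164546 + 0.118072 = 0.140454
P(Mode 3 | 3 goals) ≈ 0.841

0.841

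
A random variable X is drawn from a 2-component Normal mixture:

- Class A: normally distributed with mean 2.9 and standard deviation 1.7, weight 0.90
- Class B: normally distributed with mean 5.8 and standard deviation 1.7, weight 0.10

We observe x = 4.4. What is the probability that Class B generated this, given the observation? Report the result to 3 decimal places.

P(component k | x) = π_k·f_k(x) / marginal(x), where marginal(x) = Σ_j π_j·f_j(x).
Component likelihoods at x = 4.4:
  f_A = 0.159002
  f_B = 0.167183
Unnormalised posteriors:
  π_A·f_A = 0.90 × 0.159002 = 0.143102
  π_B·f_B = 0.10 × 0.167183 = 0.0167183
Denominator: 0.143102 + 0.0167183 = 0.15982
P(Class B | x) ≈ 0.105

0.105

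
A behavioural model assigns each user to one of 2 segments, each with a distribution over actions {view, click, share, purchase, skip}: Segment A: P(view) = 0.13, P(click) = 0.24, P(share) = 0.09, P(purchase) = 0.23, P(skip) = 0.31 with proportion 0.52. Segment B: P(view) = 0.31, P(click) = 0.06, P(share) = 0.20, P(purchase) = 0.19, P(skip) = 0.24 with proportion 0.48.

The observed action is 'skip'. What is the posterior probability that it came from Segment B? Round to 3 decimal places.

Posterior ∝ prior × likelihood, so P(k | x) ∝ w_k f_k(x); normalise over all components.
Evaluate each component's likelihood at the observed value:
  L_A = 0.31
  L_B = 0.24
Unnormalised posteriors:
  w_A·L_A = 0.52 × 0.31 = 0.1612
  w_B·L_B = 0.48 × 0.24 = 0.1152
Sum: 0.1612 + 0.1152 = 0.2764
Responsibility of Segment B: 0.1152 / 0.2764 ≈ 0.417

0.417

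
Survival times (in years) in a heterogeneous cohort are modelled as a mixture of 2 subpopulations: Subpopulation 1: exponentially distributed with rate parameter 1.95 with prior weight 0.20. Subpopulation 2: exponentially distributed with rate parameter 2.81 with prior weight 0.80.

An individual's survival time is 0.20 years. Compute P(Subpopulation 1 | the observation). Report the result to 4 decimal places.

0.1708

Apply Bayes' rule: the posterior for each component is proportional to its prior times its likelihood at x.
Component likelihoods at x = 0.20 years:
  p_1 = 1.32026
  p_2 = 1.60189
Multiply by the mixture weights:
  π_1·p_1 = 0.20 × 1.32026 = 0.264052
  π_2·p_2 = 0.80 × 1.60189 = 1.28151
Marginal: 0.264052 + 1.28151 = 1.54556
So the posterior for Subpopulation 1 is 0.264052 / 1.54556 ≈ 0.1708.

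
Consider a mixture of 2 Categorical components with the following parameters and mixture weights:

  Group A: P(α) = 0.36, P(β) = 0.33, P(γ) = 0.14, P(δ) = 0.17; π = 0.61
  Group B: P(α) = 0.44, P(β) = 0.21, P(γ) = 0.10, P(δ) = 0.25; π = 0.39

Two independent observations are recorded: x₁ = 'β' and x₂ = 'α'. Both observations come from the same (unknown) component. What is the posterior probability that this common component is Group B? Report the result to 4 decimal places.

By Bayes' theorem, P(k | x) = P(Z=k) f_k(x) / Σ_j P(Z=j) f_j(x).
Since both observations come from the same component, the likelihood for component k is f_k(x₁)·f_k(x₂).
  L_A = [0.33] × [0.36] = 0.1188
  L_B = [0.21] × [0.44] = 0.0924
Prior × likelihood for each component:
  P(Z=A)·L_A = 0.61 × 0.1188 = 0.072468
  P(Z=B)·L_B = 0.39 × 0.0924 = 0.036036
Denominator: 0.072468 + 0.036036 = 0.108504
P(Group B | x₁, x₂) = 0.036036 / 0.108504 ≈ 0.3321

0.3321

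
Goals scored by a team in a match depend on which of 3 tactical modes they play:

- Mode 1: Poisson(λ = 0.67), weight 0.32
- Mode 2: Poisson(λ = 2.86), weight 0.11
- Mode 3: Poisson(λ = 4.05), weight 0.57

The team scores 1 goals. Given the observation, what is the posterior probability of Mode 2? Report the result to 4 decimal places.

P(component k | x) = P(Z=k)·f_k(x) / marginal(x), where marginal(x) = Σ_j P(Z=j)·f_j(x).
Component likelihoods at x = 1 goals:
  f_1 = e^(−0.67)·0.67^1/1! = 0.342845
  f_2 = e^(−2.86)·2.86^1/1! = 0.163789
  f_3 = e^(−4.05)·4.05^1/1! = 0.0705606
Unnormalised posteriors:
  P(Z=1)·f_1 = 0.32 × 0.342845 = 0.10971
  P(Z=2)·f_2 = 0.11 × 0.163789 = 0.0180168
  P(Z=3)·f_3 = 0.57 × 0.0705606 = 0.0402196
Denominator: 0.10971 + 0.0180168 + 0.0402196 = 0.167947
P(Mode 2 | the observation) ≈ 0.1073

0.1073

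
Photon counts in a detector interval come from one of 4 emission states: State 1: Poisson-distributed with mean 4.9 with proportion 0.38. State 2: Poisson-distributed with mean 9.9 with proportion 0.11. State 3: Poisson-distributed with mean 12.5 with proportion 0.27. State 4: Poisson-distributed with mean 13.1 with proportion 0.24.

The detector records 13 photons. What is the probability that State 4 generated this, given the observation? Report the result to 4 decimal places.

0.4123

P(component k | x) = π_k·f_k(x) / marginal(x), where marginal(x) = Σ_j π_j·f_j(x).
Evaluate each component's likelihood at the observed value:
  p_1 = 0.0011226
  p_2 = 0.0707069
  p_3 = 0.10886
  p_4 = 0.109898
Prior × likelihood for each component:
  π_1·p_1 = 0.38 × 0.0011226 = 0.000426589
  π_2·p_2 = 0.11 × 0.0707069 = 0.00777776
  π_3·p_3 = 0.27 × 0.10886 = 0.0293922
  π_4·p_4 = 0.24 × 0.109898 = 0.0263755
Normaliser: 0.000426589 + 0.00777776 + 0.0293922 + 0.0263755 = 0.063972
Responsibility of State 4: 0.0263755 / 0.063972 ≈ 0.4123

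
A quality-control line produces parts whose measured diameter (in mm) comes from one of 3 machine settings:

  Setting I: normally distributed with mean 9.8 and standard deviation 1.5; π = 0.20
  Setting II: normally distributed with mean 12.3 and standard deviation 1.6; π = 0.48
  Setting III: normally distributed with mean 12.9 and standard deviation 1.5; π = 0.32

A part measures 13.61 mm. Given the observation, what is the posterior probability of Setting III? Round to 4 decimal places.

The responsibility of component k is P(Z=k) f_k(x) divided by Σ_j P(Z=j) f_j(x).
Component likelihoods at x = 13.61 mm:
  p_I = 0.0105651
  p_II = 0.17833
  p_III = 0.237776
Unnormalised posteriors:
  P(Z=I)·p_I = 0.20 × 0.0105651 = 0.00211301
  P(Z=II)·p_II = 0.48 × 0.17833 = 0.0855985
  P(Z=III)·p_III = 0.32 × 0.237776 = 0.0760883
Denominator: 0.00211301 + 0.0855985 + 0.0760883 = 0.1638
So the posterior for Setting III is 0.0760883 / 0.1638 ≈ 0.4645.

0.4645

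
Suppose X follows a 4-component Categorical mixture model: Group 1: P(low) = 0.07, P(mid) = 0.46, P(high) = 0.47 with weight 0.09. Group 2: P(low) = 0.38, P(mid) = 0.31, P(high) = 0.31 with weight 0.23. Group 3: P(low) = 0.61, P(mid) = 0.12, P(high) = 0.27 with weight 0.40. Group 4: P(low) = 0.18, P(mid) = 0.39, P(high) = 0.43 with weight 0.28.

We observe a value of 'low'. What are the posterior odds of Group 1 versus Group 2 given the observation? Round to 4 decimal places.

0.0721

Since P(k|x) ∝ π_k f_k(x), the posterior odds are π_i f_i(x) / (π_j f_j(x)).
Categorical probabilities:
  p_1 = 0.07
  p_2 = 0.38
  p_3 = 0.61
  p_4 = 0.18
Odds = (0.09/0.23) × (0.07/0.38) = 0.391304 × 0.184211 ≈ 0.0721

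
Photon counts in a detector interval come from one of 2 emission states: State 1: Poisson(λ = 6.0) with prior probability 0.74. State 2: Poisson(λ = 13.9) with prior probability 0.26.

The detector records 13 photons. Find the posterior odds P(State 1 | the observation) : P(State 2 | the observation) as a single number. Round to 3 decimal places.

0.139

The posterior odds equal the prior odds times the likelihood ratio: (P(Z=i)/P(Z=j))·(f_i(x)/f_j(x)).
Component likelihoods at x = 13 photons:
  p_1 = e^(−6.0)·6.0^13/13! = 0.00519899
  p_2 = e^(−13.9)·13.9^13/13! = 0.106713
Odds = (0.74/0.26) × (0.00519899/0.106713) = 2.84615 × 0.0487192 ≈ 0.139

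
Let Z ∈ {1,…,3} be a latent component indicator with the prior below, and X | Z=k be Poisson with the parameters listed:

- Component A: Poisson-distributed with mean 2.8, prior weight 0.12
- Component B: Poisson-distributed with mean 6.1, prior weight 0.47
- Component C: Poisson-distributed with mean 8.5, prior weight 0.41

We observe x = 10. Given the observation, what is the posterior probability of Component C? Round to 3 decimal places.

The responsibility of component k is π_k f_k(x) divided by Σ_j π_j f_j(x).
Component likelihoods at x = 10:
  p_A = e^(−2.8)·2.8^10/10! = 0.000496355
  p_B = e^(−6.1)·6.1^10/10! = 0.0440899
  p_C = e^(−8.5)·8.5^10/10! = 0.110388
Unnormalised posteriors:
  π_A·p_A = 0.12 × 0.000496355 = 5.95626e-05
  π_B·p_B = 0.47 × 0.0440899 = 0.0207222
  π_C·p_C = 0.41 × 0.110388 = 0.0452592
Marginal: 5.95626e-05 + 0.0207222 + 0.0452592 = 0.066041
Responsibility of Component C: 0.0452592 / 0.066041 ≈ 0.685

0.685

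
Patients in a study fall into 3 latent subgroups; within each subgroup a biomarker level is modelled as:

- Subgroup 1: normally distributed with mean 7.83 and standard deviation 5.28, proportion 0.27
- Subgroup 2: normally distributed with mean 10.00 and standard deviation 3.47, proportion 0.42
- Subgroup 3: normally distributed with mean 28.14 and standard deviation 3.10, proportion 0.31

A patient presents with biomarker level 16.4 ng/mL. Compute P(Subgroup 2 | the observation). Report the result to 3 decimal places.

0.616

By Bayes' theorem, P(k | x) = w_k f_k(x) / Σ_j w_j f_j(x).
Component likelihoods at x = 16.4 ng/mL:
  f_1 = (1/(5.28·√(2π)))·exp(−(16.4−7.83)²/(2·5.28²)) = 0.075557·exp(-1.31724) = 0.0202399
  f_2 = (1/(3.47·√(2π)))·exp(−(16.4−10.00)²/(2·3.47²)) = 0.114969·exp(-1.70087) = 0.0209847
  f_3 = (1/(3.10·√(2π)))·exp(−(16.4−28.14)²/(2·3.10²)) = 0.128691·exp(-7.17105) = 9.8901e-05
Unnormalised posteriors:
  w_1·f_1 = 0.27 × 0.0202399 = 0.00546476
  w_2·f_2 = 0.42 × 0.0209847 = 0.00881357
  w_3·f_3 = 0.31 × 9.8901e-05 = 3.06593e-05
Denominator: 0.00546476 + 0.00881357 + 3.06593e-05 = 0.014309
P(Subgroup 2 | the observation) ≈ 0.616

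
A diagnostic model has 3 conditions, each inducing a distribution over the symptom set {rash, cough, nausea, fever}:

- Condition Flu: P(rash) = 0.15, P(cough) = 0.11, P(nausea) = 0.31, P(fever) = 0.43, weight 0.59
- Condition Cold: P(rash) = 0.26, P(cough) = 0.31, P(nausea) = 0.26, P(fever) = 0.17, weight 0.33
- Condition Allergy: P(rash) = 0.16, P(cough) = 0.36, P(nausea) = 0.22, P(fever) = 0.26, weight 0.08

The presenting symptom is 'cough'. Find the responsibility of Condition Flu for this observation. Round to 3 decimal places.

Apply Bayes' rule: the posterior for each component is proportional to its prior times its likelihood at x.
Evaluate each component's likelihood at the observed value:
  p_Flu = 0.11
  p_Cold = 0.31
  p_Allergy = 0.36
Unnormalised posteriors:
  P(Z=Flu)·p_Flu = 0.59 × 0.11 = 0.0649
  P(Z=Cold)·p_Cold = 0.33 × 0.31 = 0.1023
  P(Z=Allergy)·p_Allergy = 0.08 × 0.36 = 0.0288
Denominator: 0.0649 + 0.1023 + 0.0288 = 0.196
Responsibility of Condition Flu: 0.0649 / 0.196 ≈ 0.331

0.331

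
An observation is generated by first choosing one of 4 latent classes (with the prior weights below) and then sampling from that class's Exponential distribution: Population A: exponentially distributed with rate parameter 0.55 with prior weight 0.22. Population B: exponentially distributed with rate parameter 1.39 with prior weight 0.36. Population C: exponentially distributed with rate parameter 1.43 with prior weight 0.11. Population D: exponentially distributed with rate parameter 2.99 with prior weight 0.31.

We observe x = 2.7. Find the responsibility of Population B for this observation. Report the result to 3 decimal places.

0.275

Posterior ∝ prior × likelihood, so P(k | x) ∝ π_k f_k(x); normalise over all components.
Exponential densities:
  f_A = 0.124576
  f_B = 0.0325917
  f_C = 0.0300971
  f_D = 0.000932421
Prior × likelihood for each component:
  π_A·f_A = 0.22 × 0.124576 = 0.0274068
  π_B·f_B = 0.36 × 0.0325917 = 0.011733
  π_C·f_C = 0.11 × 0.0300971 = 0.00331068
  π_D·f_D = 0.31 × 0.000932421 = 0.00028905
Evidence: 0.0274068 + 0.011733 + 0.00331068 + 0.00028905 = 0.0427395
P(Population B | data) = 0.011733 / 0.0427395 ≈ 0.275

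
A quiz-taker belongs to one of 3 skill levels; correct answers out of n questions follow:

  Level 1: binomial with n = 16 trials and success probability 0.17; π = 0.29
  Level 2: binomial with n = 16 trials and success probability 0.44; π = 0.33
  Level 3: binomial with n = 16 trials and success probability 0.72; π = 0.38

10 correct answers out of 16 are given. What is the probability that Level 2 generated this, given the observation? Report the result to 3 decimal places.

0.288

P(component k | x) = π_k·f_k(x) / marginal(x), where marginal(x) = Σ_j π_j·f_j(x).
Evaluate each component's likelihood at the observed value:
  L_1 = 5.27815e-05
  L_2 = 0.0671706
  L_3 = 0.144477
Unnormalised posteriors:
  π_1·L_1 = 0.29 × 5.27815e-05 = 1.53066e-05
  π_2·L_2 = 0.33 × 0.0671706 = 0.0221663
  π_3·L_3 = 0.38 × 0.144477 = 0.0549011
Marginal: 1.53066e-05 + 0.0221663 + 0.0549011 = 0.0770827
P(Level 2 | the observation) = 0.0221663 / 0.0770827 ≈ 0.288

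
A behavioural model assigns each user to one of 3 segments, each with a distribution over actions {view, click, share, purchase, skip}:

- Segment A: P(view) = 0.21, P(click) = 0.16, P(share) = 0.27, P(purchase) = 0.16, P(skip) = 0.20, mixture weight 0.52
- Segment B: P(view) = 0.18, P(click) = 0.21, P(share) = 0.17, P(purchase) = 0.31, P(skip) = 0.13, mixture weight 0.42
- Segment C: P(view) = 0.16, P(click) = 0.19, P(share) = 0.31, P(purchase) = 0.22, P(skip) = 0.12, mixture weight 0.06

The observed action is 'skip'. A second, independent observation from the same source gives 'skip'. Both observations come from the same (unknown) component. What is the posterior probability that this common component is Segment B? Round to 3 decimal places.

P(component k | x) = π_k·f_k(x) / marginal(x), where marginal(x) = Σ_j π_j·f_j(x).
Since both observations come from the same component, the likelihood for component k is f_k(x₁)·f_k(x₂).
  p_A = [0.2] × [0.2] = 0.04
  p_B = [0.13] × [0.13] = 0.0169
  p_C = [0.12] × [0.12] = 0.0144
Unnormalised posteriors:
  π_A·p_A = 0.52 × 0.04 = 0.0208
  π_B·p_B = 0.42 × 0.0169 = 0.007098
  π_C·p_C = 0.06 × 0.0144 = 0.000864
Normaliser: 0.0208 + 0.007098 + 0.000864 = 0.028762
P(Segment B | x₁,x₂) ≈ 0.247

0.247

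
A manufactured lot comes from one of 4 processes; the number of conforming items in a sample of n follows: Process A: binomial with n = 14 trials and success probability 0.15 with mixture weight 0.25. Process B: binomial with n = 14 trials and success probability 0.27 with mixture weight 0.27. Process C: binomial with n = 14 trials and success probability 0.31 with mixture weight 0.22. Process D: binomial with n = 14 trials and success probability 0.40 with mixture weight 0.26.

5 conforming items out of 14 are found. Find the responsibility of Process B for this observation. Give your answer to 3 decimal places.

0.299

By Bayes' theorem, P(k | x) = w_k f_k(x) / Σ_j w_j f_j(x).
Evaluate each component's likelihood at the observed value:
  f_A = C(14,5)·0.15^5·0.85^9 = 2002·7.59375e-05·0.231617 = 0.035212
  f_B = C(14,5)·0.27^5·0.73^9 = 2002·0.00143489·0.0588716 = 0.169118
  f_C = C(14,5)·0.31^5·0.69^9 = 2002·0.00286292·0.0354521 = 0.203196
  f_D = C(14,5)·0.40^5·0.60^9 = 2002·0.01024·0.0100777 = 0.206598
Unnormalised posteriors:
  w_A·f_A = 0.25 × 0.035212 = 0.008803
  w_B·f_B = 0.27 × 0.169118 = 0.0456617
  w_C·f_C = 0.22 × 0.203196 = 0.044703
  w_D·f_D = 0.26 × 0.206598 = 0.0537154
Normaliser: 0.008803 + 0.0456617 + 0.044703 + 0.0537154 = 0.152883
Responsibility of Process B: 0.0456617 / 0.152883 ≈ 0.299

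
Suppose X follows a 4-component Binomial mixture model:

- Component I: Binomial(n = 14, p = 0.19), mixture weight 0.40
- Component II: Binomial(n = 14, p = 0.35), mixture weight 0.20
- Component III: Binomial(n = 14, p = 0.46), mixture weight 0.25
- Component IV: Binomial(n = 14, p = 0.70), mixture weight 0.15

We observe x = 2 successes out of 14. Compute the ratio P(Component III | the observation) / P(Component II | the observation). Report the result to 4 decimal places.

Since P(k|x) ∝ P(Z=k) f_k(x), the posterior odds are P(Z=i) f_i(x) / (P(Z=j) f_j(x)).
Evaluate each component's likelihood at the observed value:
  p_I = 0.262041
  p_II = 0.0634071
  p_III = 0.0118381
  p_IV = 2.3697e-05
0.00295953 / 0.0126814 ≈ 0.2334

0.2334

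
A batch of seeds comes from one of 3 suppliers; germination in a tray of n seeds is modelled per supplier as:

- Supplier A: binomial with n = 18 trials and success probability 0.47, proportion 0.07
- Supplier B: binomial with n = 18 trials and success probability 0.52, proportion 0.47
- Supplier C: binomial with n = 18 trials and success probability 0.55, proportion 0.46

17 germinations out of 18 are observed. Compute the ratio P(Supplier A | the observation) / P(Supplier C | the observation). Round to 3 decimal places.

0.012

Posterior odds = (w_i f_i(x)) / (w_j f_j(x)); the normalising sum cancels.
Component likelihoods at x = 17 germinations out of 18:
  p_A = 2.54221e-05
  p_B = 0.000128402
  p_C = 0.000312357
Odds = (0.07/0.46) × (2.54221e-05/0.000312357) = 0.152174 × 0.0813882 ≈ 0.012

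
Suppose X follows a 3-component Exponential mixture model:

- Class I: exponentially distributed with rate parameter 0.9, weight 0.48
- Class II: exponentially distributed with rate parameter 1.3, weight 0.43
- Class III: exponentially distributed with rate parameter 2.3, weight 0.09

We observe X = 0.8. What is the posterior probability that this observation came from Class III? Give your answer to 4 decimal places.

0.0746

By Bayes' theorem, P(k | x) = π_k f_k(x) / Σ_j π_j f_j(x).
Component likelihoods at x = 0.8:
  f_I = 0.438077
  f_II = 0.459491
  f_III = 0.36528
Unnormalised posteriors:
  π_I·f_I = 0.48 × 0.438077 = 0.210277
  π_II·f_II = 0.43 × 0.459491 = 0.197581
  π_III·f_III = 0.09 × 0.36528 = 0.0328752
Normaliser: 0.210277 + 0.197581 + 0.0328752 = 0.440733
Responsibility of Class III: 0.0328752 / 0.440733 ≈ 0.0746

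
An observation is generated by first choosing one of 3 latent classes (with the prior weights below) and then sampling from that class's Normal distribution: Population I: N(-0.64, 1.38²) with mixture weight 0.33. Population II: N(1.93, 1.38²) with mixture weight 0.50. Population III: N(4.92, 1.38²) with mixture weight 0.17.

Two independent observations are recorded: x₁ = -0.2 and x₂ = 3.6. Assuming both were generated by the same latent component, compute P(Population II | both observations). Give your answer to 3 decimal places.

0.962

The responsibility of component k is w_k f_k(x) divided by Σ_j w_j f_j(x).
Since both observations come from the same component, the likelihood for component k is f_k(x₁)·f_k(x₂).
  f_I = [(1/(1.38·√(2π)))·exp(−(-0.2−-0.64)²/(2·1.38²)) = 0.289089·exp(-0.05083) = 0.274762] × [0.00257723] = 0.000708125
  f_II = [(1/(1.38·√(2π)))·exp(−(-0.2−1.93)²/(2·1.38²)) = 0.289089·exp(-1.19116) = 0.0878447] × [0.139005] = 0.0122108
  f_III = [(1/(1.38·√(2π)))·exp(−(-0.2−4.92)²/(2·1.38²)) = 0.289089·exp(-6.88259) = 0.000296457] × [0.18296] = 5.42396e-05
Weight by the priors:
  w_I·f_I = 0.33 × 0.000708125 = 0.000233681
  w_II·f_II = 0.50 × 0.0122108 = 0.00610542
  w_III·f_III = 0.17 × 5.42396e-05 = 9.22074e-06
Denominator: 0.000233681 + 0.00610542 + 9.22074e-06 = 0.00634832
P(Population II | data) = 0.00610542 / 0.00634832 ≈ 0.962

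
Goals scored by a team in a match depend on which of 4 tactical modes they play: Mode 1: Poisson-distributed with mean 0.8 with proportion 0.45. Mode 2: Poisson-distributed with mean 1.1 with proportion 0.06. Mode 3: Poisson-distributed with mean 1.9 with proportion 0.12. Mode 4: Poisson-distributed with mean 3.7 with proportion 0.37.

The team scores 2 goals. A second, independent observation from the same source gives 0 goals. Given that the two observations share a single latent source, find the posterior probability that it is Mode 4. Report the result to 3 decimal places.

0.039

P(component k | x) = P(Z=k)·f_k(x) / marginal(x), where marginal(x) = Σ_j P(Z=j)·f_j(x).
Since both observations come from the same component, the likelihood for component k is f_k(x₁)·f_k(x₂).
  L_1 = [0.143785] × [0.449329] = 0.0646069
  L_2 = [0.201387] × [0.332871] = 0.0670359
  L_3 = [0.269971] × [0.149569] = 0.0403792
  L_4 = [0.169233] × [0.0247235] = 0.00418403
Multiply by the mixture weights:
  P(Z=1)·L_1 = 0.45 × 0.0646069 = 0.0290731
  P(Z=2)·L_2 = 0.06 × 0.0670359 = 0.00402215
  P(Z=3)·L_3 = 0.12 × 0.0403792 = 0.00484551
  P(Z=4)·L_4 = 0.37 × 0.00418403 = 0.00154809
Evidence: 0.0290731 + 0.00402215 + 0.00484551 + 0.00154809 = 0.0394889
So the posterior for Mode 4 is 0.00154809 / 0.0394889 ≈ 0.039.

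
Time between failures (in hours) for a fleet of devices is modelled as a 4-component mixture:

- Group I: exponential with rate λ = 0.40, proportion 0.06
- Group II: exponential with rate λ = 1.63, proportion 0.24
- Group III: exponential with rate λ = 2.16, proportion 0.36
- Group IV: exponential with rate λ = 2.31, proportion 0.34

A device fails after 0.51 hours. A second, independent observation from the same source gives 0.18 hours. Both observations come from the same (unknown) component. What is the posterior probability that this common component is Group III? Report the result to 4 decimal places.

P(component k | x) = π_k·f_k(x) / marginal(x), where marginal(x) = Σ_j π_j·f_j(x).
Since both observations come from the same component, the likelihood for component k is f_k(x₁)·f_k(x₂).
  p_I = [0.40·e^(−0.40·0.51) = 0.40·e^(−0.2040) = 0.326185] × [0.372212] = 0.12141
  p_II = [1.63·e^(−1.63·0.51) = 1.63·e^(−0.8313) = 0.709837] × [1.21553] = 0.862828
  p_III = [2.16·e^(−2.16·0.51) = 2.16·e^(−1.1016) = 0.717852] × [1.4642] = 1.05108
  p_IV = [2.31·e^(−2.31·0.51) = 2.31·e^(−1.1781) = 0.711164] × [1.52417] = 1.08393
Unnormalised posteriors:
  π_I·p_I = 0.06 × 0.12141 = 0.0072846
  π_II·p_II = 0.24 × 0.862828 = 0.207079
  π_III·p_III = 0.36 × 1.05108 = 0.378388
  π_IV·p_IV = 0.34 × 1.08393 = 0.368537
Evidence: 0.0072846 + 0.207079 + 0.378388 + 0.368537 = 0.961288
So the posterior for Group III is 0.378388 / 0.961288 ≈ 0.3936.

0.3936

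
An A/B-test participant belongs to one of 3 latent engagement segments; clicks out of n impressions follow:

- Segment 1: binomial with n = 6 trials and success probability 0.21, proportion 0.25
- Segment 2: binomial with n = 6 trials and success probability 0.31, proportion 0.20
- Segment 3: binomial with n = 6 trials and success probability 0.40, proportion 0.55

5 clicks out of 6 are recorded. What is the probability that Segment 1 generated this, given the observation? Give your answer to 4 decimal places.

Apply Bayes' rule: the posterior for each component is proportional to its prior times its likelihood at x.
Evaluate each component's likelihood at the observed value:
  f_1 = 0.00193586
  f_2 = 0.0118525
  f_3 = 0.036864
Unnormalised posteriors:
  w_1·f_1 = 0.25 × 0.00193586 = 0.000483966
  w_2·f_2 = 0.20 × 0.0118525 = 0.00237049
  w_3·f_3 = 0.55 × 0.036864 = 0.0202752
Sum: 0.000483966 + 0.00237049 + 0.0202752 = 0.0231297
Responsibility of Segment 1: 0.000483966 / 0.0231297 ≈ 0.0209

0.0209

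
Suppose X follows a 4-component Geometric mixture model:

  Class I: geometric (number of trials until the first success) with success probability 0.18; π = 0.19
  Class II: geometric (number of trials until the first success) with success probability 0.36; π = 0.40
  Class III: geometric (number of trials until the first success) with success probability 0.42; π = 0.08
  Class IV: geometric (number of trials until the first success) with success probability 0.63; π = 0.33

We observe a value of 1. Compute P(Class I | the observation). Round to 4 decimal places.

Apply Bayes' rule: the posterior for each component is proportional to its prior times its likelihood at x.
Component likelihoods at x = 1:
  L_I = 0.18
  L_II = 0.36
  L_III = 0.42
  L_IV = 0.63
Multiply by the mixture weights:
  π_I·L_I = 0.19 × 0.18 = 0.0342
  π_II·L_II = 0.40 × 0.36 = 0.144
  π_III·L_III = 0.08 × 0.42 = 0.0336
  π_IV·L_IV = 0.33 × 0.63 = 0.2079
Denominator: 0.0342 + 0.144 + 0.0336 + 0.2079 = 0.4197
P(Class I | x) = 0.0342 / 0.4197 ≈ 0.0815

0.0815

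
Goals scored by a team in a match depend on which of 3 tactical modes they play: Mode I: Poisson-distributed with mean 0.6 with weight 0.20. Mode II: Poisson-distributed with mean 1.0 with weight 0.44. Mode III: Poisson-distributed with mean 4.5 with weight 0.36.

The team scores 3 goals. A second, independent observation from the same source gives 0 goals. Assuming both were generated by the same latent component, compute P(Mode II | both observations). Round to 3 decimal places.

P(component k | x) = w_k·f_k(x) / marginal(x), where marginal(x) = Σ_j w_j·f_j(x).
Since both observations come from the same component, the likelihood for component k is f_k(x₁)·f_k(x₂).
  L_I = [e^(−0.6)·0.6^3/3! = 0.0197572] × [0.548812] = 0.010843
  L_II = [e^(−1.0)·1.0^3/3! = 0.0613132] × [0.367879] = 0.0225559
  L_III = [e^(−4.5)·4.5^3/3! = 0.168718] × [0.011109] = 0.00187429
Prior × likelihood for each component:
  w_I·L_I = 0.20 × 0.010843 = 0.0021686
  w_II·L_II = 0.44 × 0.0225559 = 0.00992459
  w_III·L_III = 0.36 × 0.00187429 = 0.000674743
Sum: 0.0021686 + 0.00992459 + 0.000674743 = 0.0127679
P(Mode II | x₁, x₂) ≈ 0.777

0.777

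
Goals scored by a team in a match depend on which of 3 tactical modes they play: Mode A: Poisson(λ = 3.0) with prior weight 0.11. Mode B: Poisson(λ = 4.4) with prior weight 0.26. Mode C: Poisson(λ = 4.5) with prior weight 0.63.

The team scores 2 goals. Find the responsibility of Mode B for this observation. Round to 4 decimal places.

0.2444

By Bayes' theorem, P(k | x) = w_k f_k(x) / Σ_j w_j f_j(x).
Evaluate each component's likelihood at the observed value:
  f_A = e^(−3.0)·3.0^2/2! = 0.224042
  f_B = e^(−4.4)·4.4^2/2! = 0.118845
  f_C = e^(−4.5)·4.5^2/2! = 0.112479
Prior × likelihood for each component:
  w_A·f_A = 0.11 × 0.224042 = 0.0246446
  w_B·f_B = 0.26 × 0.118845 = 0.0308996
  w_C·f_C = 0.63 × 0.112479 = 0.0708615
Denominator: 0.0246446 + 0.0308996 + 0.0708615 = 0.126406
Responsibility of Mode B: 0.0308996 / 0.126406 ≈ 0.2444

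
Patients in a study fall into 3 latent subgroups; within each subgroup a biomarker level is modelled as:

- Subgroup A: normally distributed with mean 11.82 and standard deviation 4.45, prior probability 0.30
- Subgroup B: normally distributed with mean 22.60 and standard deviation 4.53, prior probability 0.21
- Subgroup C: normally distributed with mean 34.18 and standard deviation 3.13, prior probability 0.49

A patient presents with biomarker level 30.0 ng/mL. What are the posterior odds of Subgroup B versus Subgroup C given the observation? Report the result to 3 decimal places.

Posterior odds = (π_i f_i(x)) / (π_j f_j(x)); the normalising sum cancels.
Component likelihoods at x = 30.0 ng/mL:
  L_A = (1/(4.45·√(2π)))·exp(−(30.0−11.82)²/(2·4.45²)) = 0.089650·exp(-8.34522) = 2.12945e-05
  L_B = (1/(4.53·√(2π)))·exp(−(30.0−22.60)²/(2·4.53²)) = 0.088067·exp(-1.33425) = 0.0231929
  L_C = (1/(3.13·√(2π)))·exp(−(30.0−34.18)²/(2·3.13²)) = 0.127458·exp(-0.89173) = 0.0522507
0.0048705 / 0.0256028 ≈ 0.190

0.190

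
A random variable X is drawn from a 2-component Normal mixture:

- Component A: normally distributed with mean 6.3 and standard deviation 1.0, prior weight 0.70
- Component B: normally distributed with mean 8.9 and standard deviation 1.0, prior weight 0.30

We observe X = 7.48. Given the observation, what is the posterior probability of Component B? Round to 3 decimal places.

0.239

P(component k | x) = π_k·f_k(x) / marginal(x), where marginal(x) = Σ_j π_j·f_j(x).
Component likelihoods at x = 7.48:
  p_A = (1/(1.0·√(2π)))·exp(−(7.48−6.3)²/(2·1.0²)) = 0.398942·exp(-0.69620) = 0.198863
  p_B = (1/(1.0·√(2π)))·exp(−(7.48−8.9)²/(2·1.0²)) = 0.398942·exp(-1.00820) = 0.145564
Unnormalised posteriors:
  π_A·p_A = 0.70 × 0.198863 = 0.139204
  π_B·p_B = 0.30 × 0.145564 = 0.0436692
Denominator: 0.139204 + 0.0436692 = 0.182873
P(Component B | x) ≈ 0.239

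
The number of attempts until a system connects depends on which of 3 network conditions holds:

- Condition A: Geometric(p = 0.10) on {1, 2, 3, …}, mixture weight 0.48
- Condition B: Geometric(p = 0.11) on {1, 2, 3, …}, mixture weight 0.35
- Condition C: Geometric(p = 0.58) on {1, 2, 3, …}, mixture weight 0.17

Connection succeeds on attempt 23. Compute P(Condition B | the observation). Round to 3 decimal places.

0.385

P(component k | x) = π_k·f_k(x) / marginal(x), where marginal(x) = Σ_j π_j·f_j(x).
Evaluate each component's likelihood at the observed value:
  f_A = 0.00984771
  f_B = 0.00847174
  f_C = 2.98478e-09
Unnormalised posteriors:
  π_A·f_A = 0.48 × 0.00984771 = 0.0047269
  π_B·f_B = 0.35 × 0.00847174 = 0.00296511
  π_C·f_C = 0.17 × 2.98478e-09 = 5.07413e-10
Marginal: 0.0047269 + 0.00296511 + 5.07413e-10 = 0.00769201
P(Condition B | data) ≈ 0.385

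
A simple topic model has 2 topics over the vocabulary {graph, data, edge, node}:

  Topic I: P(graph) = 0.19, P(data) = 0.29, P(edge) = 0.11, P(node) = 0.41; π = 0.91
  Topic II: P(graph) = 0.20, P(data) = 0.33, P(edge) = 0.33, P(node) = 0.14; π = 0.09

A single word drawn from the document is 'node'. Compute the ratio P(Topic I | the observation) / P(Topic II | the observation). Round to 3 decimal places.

Posterior odds = (π_i f_i(x)) / (π_j f_j(x)); the normalising sum cancels.
Categorical probabilities:
  p_I = 0.41
  p_II = 0.14
Posterior odds = (π_I·p_I) / (π_II·p_II) = (0.91·0.41) / (0.09·0.14) = 0.3731 / 0.0126 ≈ 29.611

29.611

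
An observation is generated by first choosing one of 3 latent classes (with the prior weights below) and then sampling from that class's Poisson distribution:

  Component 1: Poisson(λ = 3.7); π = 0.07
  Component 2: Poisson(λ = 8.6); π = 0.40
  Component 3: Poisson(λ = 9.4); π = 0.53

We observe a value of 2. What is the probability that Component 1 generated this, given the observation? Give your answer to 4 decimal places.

The responsibility of component k is P(Z=k) f_k(x) divided by Σ_j P(Z=j) f_j(x).
Component likelihoods at x = 2:
  f_1 = 0.169233
  f_2 = 0.00680823
  f_3 = 0.00365475
Prior × likelihood for each component:
  P(Z=1)·f_1 = 0.07 × 0.169233 = 0.0118463
  P(Z=2)·f_2 = 0.40 × 0.00680823 = 0.00272329
  P(Z=3)·f_3 = 0.53 × 0.00365475 = 0.00193702
Normaliser: 0.0118463 + 0.00272329 + 0.00193702 = 0.0165066
Responsibility of Component 1: 0.0118463 / 0.0165066 ≈ 0.7177

0.7177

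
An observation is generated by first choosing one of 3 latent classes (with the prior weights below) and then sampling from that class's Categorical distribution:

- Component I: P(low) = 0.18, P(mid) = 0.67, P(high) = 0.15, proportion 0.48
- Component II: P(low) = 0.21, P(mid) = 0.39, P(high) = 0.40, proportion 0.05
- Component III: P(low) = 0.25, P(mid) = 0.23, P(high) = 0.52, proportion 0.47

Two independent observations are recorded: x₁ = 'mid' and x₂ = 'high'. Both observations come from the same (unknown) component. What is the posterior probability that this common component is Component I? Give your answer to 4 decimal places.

P(component k | x) = π_k·f_k(x) / marginal(x), where marginal(x) = Σ_j π_j·f_j(x).
Since both observations come from the same component, the likelihood for component k is f_k(x₁)·f_k(x₂).
  p_I = [0.67] × [0.15] = 0.1005
  p_II = [0.39] × [0.4] = 0.156
  p_III = [0.23] × [0.52] = 0.1196
Unnormalised posteriors:
  π_I·p_I = 0.48 × 0.1005 = 0.04824
  π_II·p_II = 0.05 × 0.156 = 0.0078
  π_III·p_III = 0.47 × 0.1196 = 0.056212
Evidence: 0.04824 + 0.0078 + 0.056212 = 0.112252
So the posterior for Component I is 0.04824 / 0.112252 ≈ 0.4297.

0.4297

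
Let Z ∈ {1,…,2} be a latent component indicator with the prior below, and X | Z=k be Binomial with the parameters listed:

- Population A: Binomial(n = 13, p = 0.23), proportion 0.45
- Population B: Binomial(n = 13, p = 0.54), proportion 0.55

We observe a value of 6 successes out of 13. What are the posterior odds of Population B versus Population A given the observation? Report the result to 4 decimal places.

5.5592

Only the two components matter; the odds are (π_i f_i(x)) / (π_j f_j(x)).
Evaluate each component's likelihood at the observed value:
  L_A = 0.040768
  L_B = 0.185432
0.101988 / 0.0183456 ≈ 5.5592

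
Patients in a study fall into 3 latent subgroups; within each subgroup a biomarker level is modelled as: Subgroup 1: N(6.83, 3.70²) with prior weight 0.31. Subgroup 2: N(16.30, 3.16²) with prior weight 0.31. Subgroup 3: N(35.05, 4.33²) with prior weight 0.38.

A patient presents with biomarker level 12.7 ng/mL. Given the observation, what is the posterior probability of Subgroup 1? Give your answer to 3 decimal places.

By Bayes' theorem, P(k | x) = w_k f_k(x) / Σ_j w_j f_j(x).
Component likelihoods at x = 12.7 ng/mL:
  p_1 = (1/(3.70·√(2π)))·exp(−(12.7−6.83)²/(2·3.70²)) = 0.107822·exp(-1.25847) = 0.0306311
  p_2 = (1/(3.16·√(2π)))·exp(−(12.7−16.30)²/(2·3.16²)) = 0.126248·exp(-0.64893) = 0.0659773
  p_3 = (1/(4.33·√(2π)))·exp(−(12.7−35.05)²/(2·4.33²)) = 0.092134·exp(-13.32138) = 1.51015e-07
Multiply by the mixture weights:
  w_1·p_1 = 0.31 × 0.0306311 = 0.00949563
  w_2·p_2 = 0.31 × 0.0659773 = 0.020453
  w_3·p_3 = 0.38 × 1.51015e-07 = 5.73856e-08
Denominator: 0.00949563 + 0.020453 + 5.73856e-08 = 0.0299486
P(Subgroup 1 | x) ≈ 0.317

0.317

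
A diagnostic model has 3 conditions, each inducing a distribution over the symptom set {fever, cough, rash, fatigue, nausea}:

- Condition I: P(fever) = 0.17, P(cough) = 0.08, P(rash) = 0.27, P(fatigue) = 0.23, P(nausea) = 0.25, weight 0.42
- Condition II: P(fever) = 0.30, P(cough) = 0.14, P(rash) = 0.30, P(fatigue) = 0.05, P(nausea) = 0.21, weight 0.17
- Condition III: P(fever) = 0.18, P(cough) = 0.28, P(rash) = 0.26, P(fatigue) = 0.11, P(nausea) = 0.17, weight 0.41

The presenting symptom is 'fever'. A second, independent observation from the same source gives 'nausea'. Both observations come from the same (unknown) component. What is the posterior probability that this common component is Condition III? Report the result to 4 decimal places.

0.3052

By Bayes' theorem, P(k | x) = π_k f_k(x) / Σ_j π_j f_j(x).
Since both observations come from the same component, the likelihood for component k is f_k(x₁)·f_k(x₂).
  L_I = [P(fever | comp) = 0.17] × [0.25] = 0.0425
  L_II = [P(fever | comp) = 0.30] × [0.21] = 0.063
  L_III = [P(fever | comp) = 0.18] × [0.17] = 0.0306
Unnormalised posteriors:
  π_I·L_I = 0.42 × 0.0425 = 0.01785
  π_II·L_II = 0.17 × 0.063 = 0.01071
  π_III·L_III = 0.41 × 0.0306 = 0.012546
Denominator: 0.01785 + 0.01071 + 0.012546 = 0.041106
P(Condition III | x) = 0.012546 / 0.041106 ≈ 0.3052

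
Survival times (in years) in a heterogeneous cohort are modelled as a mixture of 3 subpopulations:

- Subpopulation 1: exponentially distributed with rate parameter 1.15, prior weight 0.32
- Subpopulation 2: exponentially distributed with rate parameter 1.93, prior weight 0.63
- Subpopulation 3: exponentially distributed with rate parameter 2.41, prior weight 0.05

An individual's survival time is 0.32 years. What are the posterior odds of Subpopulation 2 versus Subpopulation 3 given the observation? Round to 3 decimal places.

11.766

Only the two components matter; the odds are (P(Z=i) f_i(x)) / (P(Z=j) f_j(x)).
Component likelihoods at x = 0.32 years:
  p_1 = 0.795935
  p_2 = 1.04073
  p_3 = 1.11452
0.655658 / 0.0557262 ≈ 11.766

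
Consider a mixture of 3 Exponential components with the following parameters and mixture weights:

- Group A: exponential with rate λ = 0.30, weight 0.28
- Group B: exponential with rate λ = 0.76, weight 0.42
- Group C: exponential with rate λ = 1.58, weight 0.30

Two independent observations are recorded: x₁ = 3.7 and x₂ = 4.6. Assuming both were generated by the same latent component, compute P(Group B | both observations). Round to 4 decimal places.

0.1745

P(component k | x) = w_k·f_k(x) / marginal(x), where marginal(x) = Σ_j w_j·f_j(x).
Since both observations come from the same component, the likelihood for component k is f_k(x₁)·f_k(x₂).
  L_A = [0.30·e^(−0.30·3.7) = 0.30·e^(−1.1100) = 0.0988677] × [0.0754736] = 0.0074619
  L_B = [0.76·e^(−0.76·3.7) = 0.76·e^(−2.8120) = 0.0456644] × [0.023042] = 0.0010522
  L_C = [1.58·e^(−1.58·3.7) = 1.58·e^(−5.8460) = 0.00456848] × [0.00110206] = 5.03473e-06
Multiply by the mixture weights:
  w_A·L_A = 0.28 × 0.0074619 = 0.00208933
  w_B·L_B = 0.42 × 0.0010522 = 0.000441923
  w_C·L_C = 0.30 × 5.03473e-06 = 1.51042e-06
Marginal: 0.00208933 + 0.000441923 + 1.51042e-06 = 0.00253276
P(Group B | x₁, x₂) ≈ 0.1745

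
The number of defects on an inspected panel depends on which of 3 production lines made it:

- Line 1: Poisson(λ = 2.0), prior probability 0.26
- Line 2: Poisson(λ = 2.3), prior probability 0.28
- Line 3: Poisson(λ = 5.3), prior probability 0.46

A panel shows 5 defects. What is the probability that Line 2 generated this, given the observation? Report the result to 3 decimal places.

0.144

Posterior ∝ prior × likelihood, so P(k | x) ∝ π_k f_k(x); normalise over all components.
Evaluate each component's likelihood at the observed value:
  L_1 = 0.0360894
  L_2 = 0.053775
  L_3 = 0.173955
Prior × likelihood for each component:
  π_1·L_1 = 0.26 × 0.0360894 = 0.00938325
  π_2·L_2 = 0.28 × 0.053775 = 0.015057
  π_3·L_3 = 0.46 × 0.173955 = 0.0800194
Marginal: 0.00938325 + 0.015057 + 0.0800194 = 0.10446
So the posterior for Line 2 is 0.015057 / 0.10446 ≈ 0.144.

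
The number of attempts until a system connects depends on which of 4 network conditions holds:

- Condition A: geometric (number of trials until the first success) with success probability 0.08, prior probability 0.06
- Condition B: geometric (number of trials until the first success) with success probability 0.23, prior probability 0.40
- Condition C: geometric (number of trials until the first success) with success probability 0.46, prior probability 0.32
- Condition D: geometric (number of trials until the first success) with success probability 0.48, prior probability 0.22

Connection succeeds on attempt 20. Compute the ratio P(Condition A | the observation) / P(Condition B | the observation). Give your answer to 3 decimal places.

1.535

Posterior odds = (w_i f_i(x)) / (w_j f_j(x)); the normalising sum cancels.
Evaluate each component's likelihood at the observed value:
  f_A = 0.0164081
  f_B = 0.00160344
  f_C = 3.78651e-06
  f_D = 1.92888e-06
Odds = (0.06/0.40) × (0.0164081/0.00160344) = 0.15 × 10.2331 ≈ 1.535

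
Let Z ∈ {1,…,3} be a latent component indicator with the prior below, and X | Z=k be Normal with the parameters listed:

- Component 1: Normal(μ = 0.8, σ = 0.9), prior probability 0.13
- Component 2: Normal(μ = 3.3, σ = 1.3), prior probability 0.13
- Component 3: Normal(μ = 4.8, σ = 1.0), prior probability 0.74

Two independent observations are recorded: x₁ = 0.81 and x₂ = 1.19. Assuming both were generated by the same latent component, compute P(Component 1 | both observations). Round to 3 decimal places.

0.978

Posterior ∝ prior × likelihood, so P(k | x) ∝ π_k f_k(x); normalise over all components.
Since both observations come from the same component, the likelihood for component k is f_k(x₁)·f_k(x₂).
  p_1 = [0.443242] × [0.403545] = 0.178868
  p_2 = [0.0490139] × [0.0822089] = 0.00402937
  p_3 = [0.000139285] × [0.000590236] = 8.2211e-08
Unnormalised posteriors:
  π_1·p_1 = 0.13 × 0.178868 = 0.0232529
  π_2·p_2 = 0.13 × 0.00402937 = 0.000523819
  π_3·p_3 = 0.74 × 8.2211e-08 = 6.08361e-08
Marginal: 0.0232529 + 0.000523819 + 6.08361e-08 = 0.0237767
So the posterior for Component 1 is 0.0232529 / 0.0237767 ≈ 0.978.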